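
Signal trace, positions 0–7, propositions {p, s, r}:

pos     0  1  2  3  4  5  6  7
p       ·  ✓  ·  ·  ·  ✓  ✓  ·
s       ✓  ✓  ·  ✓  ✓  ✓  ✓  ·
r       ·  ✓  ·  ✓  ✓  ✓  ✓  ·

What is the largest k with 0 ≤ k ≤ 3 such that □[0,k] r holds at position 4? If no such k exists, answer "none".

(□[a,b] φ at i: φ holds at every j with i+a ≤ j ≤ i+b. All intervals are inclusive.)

2

r must hold from j=4 onward; find where it first fails.
  j=4: holds
  j=5: holds
  j=6: holds
  j=7: fails
Holds on [4,6], so largest k = 2.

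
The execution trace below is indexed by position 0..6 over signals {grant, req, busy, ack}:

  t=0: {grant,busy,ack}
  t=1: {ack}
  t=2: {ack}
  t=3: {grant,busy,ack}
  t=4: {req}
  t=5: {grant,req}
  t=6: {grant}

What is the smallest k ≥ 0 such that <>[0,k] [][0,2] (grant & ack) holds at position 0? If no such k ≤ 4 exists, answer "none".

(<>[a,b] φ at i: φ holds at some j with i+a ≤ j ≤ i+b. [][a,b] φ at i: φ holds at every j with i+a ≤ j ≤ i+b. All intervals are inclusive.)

none

Scan j = 0,1,… for [][0,2] (grant & ack):
  j=0: fails
  j=1: fails
  j=2: fails
  j=3: fails
  j=4: fails
No j in [0,4] satisfies it → none.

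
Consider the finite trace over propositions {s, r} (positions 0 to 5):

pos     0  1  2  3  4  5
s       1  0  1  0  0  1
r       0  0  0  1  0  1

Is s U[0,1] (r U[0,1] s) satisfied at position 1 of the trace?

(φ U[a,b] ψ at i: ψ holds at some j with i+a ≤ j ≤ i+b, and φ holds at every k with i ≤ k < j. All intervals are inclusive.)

Does not hold

Need some j in [1,2] with (r U[0,1] s), and s at every k in [1,j-1].
  j=1: (r U[0,1] s) — fails.
  j=2: (r U[0,1] s) holds, but s fails at k=1 → not this j.
No j in the window works → until fails.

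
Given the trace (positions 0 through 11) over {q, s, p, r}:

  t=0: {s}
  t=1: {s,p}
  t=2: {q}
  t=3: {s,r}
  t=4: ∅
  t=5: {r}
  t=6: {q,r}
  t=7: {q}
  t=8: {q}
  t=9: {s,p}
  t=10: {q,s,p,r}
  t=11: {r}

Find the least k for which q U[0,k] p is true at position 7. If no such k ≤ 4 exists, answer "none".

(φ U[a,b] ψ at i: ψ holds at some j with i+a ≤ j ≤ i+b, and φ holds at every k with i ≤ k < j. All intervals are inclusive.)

2

Need earliest j ≥ 7 with p, and q at every k in [7,j-1].
  j=7: rhs fails.
  j=8: rhs fails.
  j=9: rhs holds; lhs holds on [7,8]. k = 2.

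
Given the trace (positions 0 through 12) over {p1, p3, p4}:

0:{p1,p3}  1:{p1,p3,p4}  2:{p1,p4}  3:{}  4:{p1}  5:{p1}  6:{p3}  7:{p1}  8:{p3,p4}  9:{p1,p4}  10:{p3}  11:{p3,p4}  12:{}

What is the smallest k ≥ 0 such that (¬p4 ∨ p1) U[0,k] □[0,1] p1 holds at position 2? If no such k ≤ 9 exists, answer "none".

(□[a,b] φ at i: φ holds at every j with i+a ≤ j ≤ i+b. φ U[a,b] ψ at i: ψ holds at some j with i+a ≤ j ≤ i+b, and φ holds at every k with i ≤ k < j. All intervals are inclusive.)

2

Need earliest j ≥ 2 with □[0,1] p1, and (¬p4 ∨ p1) at every k in [2,j-1].
  j=2: rhs fails.
  j=3: rhs fails.
  j=4: rhs holds; lhs holds on [2,3]. k = 2.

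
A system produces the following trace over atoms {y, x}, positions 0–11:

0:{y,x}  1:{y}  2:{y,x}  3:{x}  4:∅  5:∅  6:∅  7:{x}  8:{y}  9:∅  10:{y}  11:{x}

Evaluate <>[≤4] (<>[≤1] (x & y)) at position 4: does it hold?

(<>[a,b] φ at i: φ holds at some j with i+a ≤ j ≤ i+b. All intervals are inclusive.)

False

Check <>[≤1] (x & y) at each j in [4,8]:
  j=4: fails (none in [4,5])
  j=5: fails (none in [5,6])
  j=6: fails (none in [6,7])
  j=7: fails (none in [7,8])
  j=8: fails (none in [8,9])
No position in the window satisfies it → formula fails.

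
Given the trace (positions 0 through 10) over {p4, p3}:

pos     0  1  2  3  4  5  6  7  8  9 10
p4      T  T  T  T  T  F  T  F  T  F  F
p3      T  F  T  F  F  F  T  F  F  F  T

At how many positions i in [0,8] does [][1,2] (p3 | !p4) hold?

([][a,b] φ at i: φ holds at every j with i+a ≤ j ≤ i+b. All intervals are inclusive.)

3

Evaluate at each i in [0,8]:
  i=0: ✗ (fails at j=1)
  i=1: ✗ (fails at j=3)
  i=2: ✗ (fails at j=3)
  i=3: ✗ (fails at j=4)
  i=4: ✓ (all of [5,6])
  i=5: ✓ (all of [6,7])
  i=6: ✗ (fails at j=8)
  i=7: ✗ (fails at j=8)
  i=8: ✓ (all of [9,10])
Positions where it holds: {4, 5, 8} → 3.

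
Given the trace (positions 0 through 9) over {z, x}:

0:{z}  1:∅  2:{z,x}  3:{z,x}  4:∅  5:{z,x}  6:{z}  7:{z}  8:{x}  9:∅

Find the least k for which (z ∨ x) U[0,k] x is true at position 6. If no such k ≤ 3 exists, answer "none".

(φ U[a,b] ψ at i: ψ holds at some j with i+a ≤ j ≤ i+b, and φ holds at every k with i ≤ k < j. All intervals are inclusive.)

2

Need earliest j ≥ 6 with x, and (z ∨ x) at every k in [6,j-1].
  j=6: rhs fails.
  j=7: rhs fails.
  j=8: rhs holds; lhs holds on [6,7]. k = 2.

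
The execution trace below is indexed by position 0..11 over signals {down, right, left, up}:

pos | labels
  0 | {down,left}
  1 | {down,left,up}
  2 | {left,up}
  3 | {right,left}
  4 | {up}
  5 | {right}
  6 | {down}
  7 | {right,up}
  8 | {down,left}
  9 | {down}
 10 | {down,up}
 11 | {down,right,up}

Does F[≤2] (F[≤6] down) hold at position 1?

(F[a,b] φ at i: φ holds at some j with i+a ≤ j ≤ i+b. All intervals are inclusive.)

True

Check F[≤6] down at each j in [1,3]:
  j=1: holds (witness at 1)
  j=2: holds (witness at 6)
  j=3: holds (witness at 6)
Found at j=1 → formula holds.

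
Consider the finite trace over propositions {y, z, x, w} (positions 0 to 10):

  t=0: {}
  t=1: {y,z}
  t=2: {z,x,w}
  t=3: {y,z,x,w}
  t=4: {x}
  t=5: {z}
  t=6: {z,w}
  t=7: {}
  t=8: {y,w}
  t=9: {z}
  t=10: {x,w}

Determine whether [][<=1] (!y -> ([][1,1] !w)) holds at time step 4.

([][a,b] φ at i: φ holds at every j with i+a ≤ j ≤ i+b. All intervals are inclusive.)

Check (!y -> ([][1,1] !w)) at every j in [4,5]:
  j=4: antecedent true; consequent holds on [5,5] → ✓
  j=5: antecedent true; consequent fails at 6 → ✗
Fails at j=5 → formula fails.

Does not hold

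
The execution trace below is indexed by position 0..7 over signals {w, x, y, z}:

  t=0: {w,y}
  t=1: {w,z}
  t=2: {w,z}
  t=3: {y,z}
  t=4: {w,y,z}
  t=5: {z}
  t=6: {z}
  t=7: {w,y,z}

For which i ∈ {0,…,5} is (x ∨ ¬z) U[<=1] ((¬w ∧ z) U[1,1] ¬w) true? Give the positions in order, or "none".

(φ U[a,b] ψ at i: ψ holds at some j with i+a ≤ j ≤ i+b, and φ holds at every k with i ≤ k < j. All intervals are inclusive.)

Evaluate at each i in [0,5]:
  i=0: ✗ (no rhs in [0,1])
  i=1: ✗ (no rhs in [1,2])
  i=2: ✗ (no rhs in [2,3])
  i=3: ✗ (no rhs in [3,4])
  i=4: ✗ (lhs fails at k=4 before rhs at j=5)
  i=5: ✓ (rhs at j=5)

5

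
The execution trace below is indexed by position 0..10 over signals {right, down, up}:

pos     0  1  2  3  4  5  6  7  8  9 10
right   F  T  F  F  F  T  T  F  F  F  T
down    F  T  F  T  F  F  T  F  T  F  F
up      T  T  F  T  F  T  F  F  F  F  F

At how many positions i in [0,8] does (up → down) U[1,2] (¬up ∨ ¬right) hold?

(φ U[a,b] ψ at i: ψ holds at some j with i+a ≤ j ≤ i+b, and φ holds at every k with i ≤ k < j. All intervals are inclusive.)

6

Evaluate at each i in [0,8]:
  i=0: ✗ (lhs fails at k=0 before rhs at j=2)
  i=1: ✓ (rhs at j=2; lhs holds on [1,1])
  i=2: ✓ (rhs at j=3; lhs holds on [2,2])
  i=3: ✓ (rhs at j=4; lhs holds on [3,3])
  i=4: ✗ (lhs fails at k=5 before rhs at j=6)
  i=5: ✗ (lhs fails at k=5 before rhs at j=6)
  i=6: ✓ (rhs at j=7; lhs holds on [6,6])
  i=7: ✓ (rhs at j=8; lhs holds on [7,7])
  i=8: ✓ (rhs at j=9; lhs holds on [8,8])
Positions where it holds: {1, 2, 3, 6, 7, 8} → 6.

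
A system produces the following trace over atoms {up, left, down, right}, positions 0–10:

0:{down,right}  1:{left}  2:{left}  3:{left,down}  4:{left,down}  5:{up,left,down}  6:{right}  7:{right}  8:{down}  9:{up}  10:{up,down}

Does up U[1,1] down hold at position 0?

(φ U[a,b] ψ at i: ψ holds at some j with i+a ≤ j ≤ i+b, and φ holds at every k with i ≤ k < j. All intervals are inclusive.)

Need some j in [1,1] with down, and up at every k in [0,j-1].
  j=1: down false.
No j in the window works → until fails.

Does not hold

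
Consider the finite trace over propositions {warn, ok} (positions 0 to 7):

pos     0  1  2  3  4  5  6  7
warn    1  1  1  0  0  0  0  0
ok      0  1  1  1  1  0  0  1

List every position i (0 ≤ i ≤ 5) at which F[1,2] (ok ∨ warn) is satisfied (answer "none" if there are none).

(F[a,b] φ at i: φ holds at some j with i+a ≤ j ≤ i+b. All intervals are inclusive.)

Evaluate at each i in [0,5]:
  i=0: ✓ (witness j=1)
  i=1: ✓ (witness j=2)
  i=2: ✓ (witness j=3)
  i=3: ✓ (witness j=4)
  i=4: ✗ (none in [5,6])
  i=5: ✓ (witness j=7)

0, 1, 2, 3, 5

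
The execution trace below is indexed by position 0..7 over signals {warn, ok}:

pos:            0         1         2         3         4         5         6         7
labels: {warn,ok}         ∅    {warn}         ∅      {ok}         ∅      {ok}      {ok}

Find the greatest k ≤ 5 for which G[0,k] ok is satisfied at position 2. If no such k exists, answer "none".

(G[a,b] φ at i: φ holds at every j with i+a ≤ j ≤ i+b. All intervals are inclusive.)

none

ok must hold from j=2 onward; find where it first fails.
  j=2: fails → no k works.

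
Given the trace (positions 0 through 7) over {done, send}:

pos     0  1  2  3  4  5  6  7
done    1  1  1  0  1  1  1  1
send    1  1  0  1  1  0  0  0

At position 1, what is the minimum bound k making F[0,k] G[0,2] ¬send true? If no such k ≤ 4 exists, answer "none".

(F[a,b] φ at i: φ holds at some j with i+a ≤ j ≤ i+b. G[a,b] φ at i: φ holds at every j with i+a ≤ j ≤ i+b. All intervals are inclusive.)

4

Scan j = 1,2,… for G[0,2] ¬send:
  j=1: fails
  j=2: fails
  j=3: fails
  j=4: fails
  j=5: holds
First hit at j=5, so smallest k = 5-1 = 4.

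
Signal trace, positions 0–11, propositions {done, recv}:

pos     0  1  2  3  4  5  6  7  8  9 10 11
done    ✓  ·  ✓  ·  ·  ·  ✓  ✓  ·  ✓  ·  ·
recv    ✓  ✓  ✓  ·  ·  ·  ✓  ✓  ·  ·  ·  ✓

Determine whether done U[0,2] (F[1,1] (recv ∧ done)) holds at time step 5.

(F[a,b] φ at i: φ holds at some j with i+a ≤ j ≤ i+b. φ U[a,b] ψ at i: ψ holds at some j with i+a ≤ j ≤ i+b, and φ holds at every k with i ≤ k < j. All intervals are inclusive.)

Need some j in [5,7] with F[1,1] (recv ∧ done), and done at every k in [5,j-1].
  j=5: F[1,1] (recv ∧ done) holds; no prefix to check → satisfied.

Yes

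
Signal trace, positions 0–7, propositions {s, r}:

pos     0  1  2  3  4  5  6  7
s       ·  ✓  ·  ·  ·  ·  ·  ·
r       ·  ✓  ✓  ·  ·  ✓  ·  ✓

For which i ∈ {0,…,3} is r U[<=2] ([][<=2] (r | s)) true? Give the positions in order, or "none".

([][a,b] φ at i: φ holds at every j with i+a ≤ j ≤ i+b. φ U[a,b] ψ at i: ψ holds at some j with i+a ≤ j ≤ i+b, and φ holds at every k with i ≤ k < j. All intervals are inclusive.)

none

Evaluate at each i in [0,3]:
  i=0: ✗ (no rhs in [0,2])
  i=1: ✗ (no rhs in [1,3])
  i=2: ✗ (no rhs in [2,4])
  i=3: ✗ (no rhs in [3,5])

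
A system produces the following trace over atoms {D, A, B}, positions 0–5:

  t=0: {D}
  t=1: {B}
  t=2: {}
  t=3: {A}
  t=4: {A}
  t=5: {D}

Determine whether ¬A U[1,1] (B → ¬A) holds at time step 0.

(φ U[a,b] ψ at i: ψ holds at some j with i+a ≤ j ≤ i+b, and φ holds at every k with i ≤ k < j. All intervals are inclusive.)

Need some j in [1,1] with (B → ¬A), and ¬A at every k in [0,j-1].
  j=1: (B → ¬A) holds; ¬A holds at every k in [0,0] → satisfied.

True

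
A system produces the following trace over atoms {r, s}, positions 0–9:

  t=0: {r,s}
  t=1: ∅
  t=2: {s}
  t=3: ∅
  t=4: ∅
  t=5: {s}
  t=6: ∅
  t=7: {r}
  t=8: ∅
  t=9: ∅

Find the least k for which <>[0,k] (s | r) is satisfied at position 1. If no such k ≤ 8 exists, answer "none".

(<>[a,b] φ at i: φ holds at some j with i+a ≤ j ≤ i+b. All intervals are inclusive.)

Scan j = 1,2,… for (s | r):
  j=1: fails
  j=2: holds
First hit at j=2, so smallest k = 2-1 = 1.

1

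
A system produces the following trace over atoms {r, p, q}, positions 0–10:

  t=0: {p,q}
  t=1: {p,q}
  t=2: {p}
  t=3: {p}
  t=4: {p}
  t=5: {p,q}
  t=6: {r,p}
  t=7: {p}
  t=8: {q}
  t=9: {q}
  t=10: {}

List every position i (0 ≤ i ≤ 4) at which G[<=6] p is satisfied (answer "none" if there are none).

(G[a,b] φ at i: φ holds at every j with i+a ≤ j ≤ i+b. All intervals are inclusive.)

Evaluate at each i in [0,4]:
  i=0: ✓ (all of [0,6])
  i=1: ✓ (all of [1,7])
  i=2: ✗ (fails at j=8)
  i=3: ✗ (fails at j=8)
  i=4: ✗ (fails at j=8)

0, 1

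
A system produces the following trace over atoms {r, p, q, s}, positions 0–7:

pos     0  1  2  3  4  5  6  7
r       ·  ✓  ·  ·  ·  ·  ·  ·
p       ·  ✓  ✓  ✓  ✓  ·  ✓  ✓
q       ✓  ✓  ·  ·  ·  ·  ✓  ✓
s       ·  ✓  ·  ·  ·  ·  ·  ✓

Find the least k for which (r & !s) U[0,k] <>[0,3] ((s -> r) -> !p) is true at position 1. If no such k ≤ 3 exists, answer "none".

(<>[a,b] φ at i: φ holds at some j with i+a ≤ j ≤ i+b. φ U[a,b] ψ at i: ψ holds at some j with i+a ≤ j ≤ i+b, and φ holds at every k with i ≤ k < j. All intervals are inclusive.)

Need earliest j ≥ 1 with <>[0,3] ((s -> r) -> !p), and (r & !s) at every k in [1,j-1].
  j=1: rhs fails.
  j=2: rhs holds but lhs fails at k=1.
  j=3: rhs holds but lhs fails at k=1.
  j=4: rhs holds but lhs fails at k=1.
No witness within the range → none.

none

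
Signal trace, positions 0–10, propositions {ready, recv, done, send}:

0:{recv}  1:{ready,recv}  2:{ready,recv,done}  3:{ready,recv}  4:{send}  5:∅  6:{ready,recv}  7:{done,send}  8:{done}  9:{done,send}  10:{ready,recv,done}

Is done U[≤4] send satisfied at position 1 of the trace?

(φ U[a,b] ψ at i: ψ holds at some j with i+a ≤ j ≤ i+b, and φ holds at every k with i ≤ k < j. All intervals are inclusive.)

Need some j in [1,5] with send, and done at every k in [1,j-1].
  j=1: send false.
  j=2: send false.
  j=3: send false.
  j=4: send holds, but done fails at k=1 → not this j.
  j=5: send false.
No j in the window works → until fails.

False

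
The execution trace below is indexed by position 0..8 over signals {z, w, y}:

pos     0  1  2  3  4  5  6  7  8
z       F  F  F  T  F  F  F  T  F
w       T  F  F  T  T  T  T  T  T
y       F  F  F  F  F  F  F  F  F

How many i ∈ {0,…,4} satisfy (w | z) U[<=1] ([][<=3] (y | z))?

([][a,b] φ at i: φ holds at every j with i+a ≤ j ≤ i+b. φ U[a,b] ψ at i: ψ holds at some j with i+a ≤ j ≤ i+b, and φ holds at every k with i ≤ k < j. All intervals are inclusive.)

Evaluate at each i in [0,4]:
  i=0: ✗ (no rhs in [0,1])
  i=1: ✗ (no rhs in [1,2])
  i=2: ✗ (no rhs in [2,3])
  i=3: ✗ (no rhs in [3,4])
  i=4: ✗ (no rhs in [4,5])
Positions where it holds: {} → 0.

0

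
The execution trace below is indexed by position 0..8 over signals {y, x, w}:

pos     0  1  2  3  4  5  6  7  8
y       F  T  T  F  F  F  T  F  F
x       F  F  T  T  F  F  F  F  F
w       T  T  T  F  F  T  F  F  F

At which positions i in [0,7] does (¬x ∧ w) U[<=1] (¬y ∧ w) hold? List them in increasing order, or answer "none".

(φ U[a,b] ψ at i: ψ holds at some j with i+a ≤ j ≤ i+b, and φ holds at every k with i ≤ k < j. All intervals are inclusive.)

Evaluate at each i in [0,7]:
  i=0: ✓ (rhs at j=0)
  i=1: ✗ (no rhs in [1,2])
  i=2: ✗ (no rhs in [2,3])
  i=3: ✗ (no rhs in [3,4])
  i=4: ✗ (lhs fails at k=4 before rhs at j=5)
  i=5: ✓ (rhs at j=5)
  i=6: ✗ (no rhs in [6,7])
  i=7: ✗ (no rhs in [7,8])

0, 5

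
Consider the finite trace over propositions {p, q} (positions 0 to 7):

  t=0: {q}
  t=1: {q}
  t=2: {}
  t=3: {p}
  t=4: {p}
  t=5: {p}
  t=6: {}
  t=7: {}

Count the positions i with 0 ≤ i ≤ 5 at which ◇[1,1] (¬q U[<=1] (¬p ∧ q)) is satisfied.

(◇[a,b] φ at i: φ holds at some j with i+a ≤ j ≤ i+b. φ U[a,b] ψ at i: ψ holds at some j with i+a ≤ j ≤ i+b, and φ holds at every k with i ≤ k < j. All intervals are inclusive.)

Evaluate at each i in [0,5]:
  i=0: ✓ (witness j=1)
  i=1: ✗ (none in [2,2])
  i=2: ✗ (none in [3,3])
  i=3: ✗ (none in [4,4])
  i=4: ✗ (none in [5,5])
  i=5: ✗ (none in [6,6])
Positions where it holds: {0} → 1.

1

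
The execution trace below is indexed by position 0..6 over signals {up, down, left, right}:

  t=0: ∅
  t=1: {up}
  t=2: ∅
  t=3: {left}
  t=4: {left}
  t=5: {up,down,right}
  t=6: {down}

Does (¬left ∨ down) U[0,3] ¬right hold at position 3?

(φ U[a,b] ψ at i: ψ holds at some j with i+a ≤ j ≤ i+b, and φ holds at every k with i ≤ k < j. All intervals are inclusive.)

Need some j in [3,6] with ¬right, and (¬left ∨ down) at every k in [3,j-1].
  j=3: ¬right holds; no prefix to check → satisfied.

Yes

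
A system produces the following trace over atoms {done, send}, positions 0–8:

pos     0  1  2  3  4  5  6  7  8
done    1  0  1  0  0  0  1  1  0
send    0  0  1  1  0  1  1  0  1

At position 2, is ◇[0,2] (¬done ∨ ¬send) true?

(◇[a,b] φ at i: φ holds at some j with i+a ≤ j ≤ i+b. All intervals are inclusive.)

Check (¬done ∨ ¬send) at each j in [2,4]:
  j=2: false
  j=3: true
  j=4: true
Found at j=3 → formula holds.

Holds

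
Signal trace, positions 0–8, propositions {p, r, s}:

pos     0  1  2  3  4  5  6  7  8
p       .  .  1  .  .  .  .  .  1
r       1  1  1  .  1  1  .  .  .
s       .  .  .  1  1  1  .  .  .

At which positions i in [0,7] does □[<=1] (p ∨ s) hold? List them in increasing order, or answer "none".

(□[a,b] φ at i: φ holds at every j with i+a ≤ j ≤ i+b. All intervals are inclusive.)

2, 3, 4

Evaluate at each i in [0,7]:
  i=0: ✗ (fails at j=0)
  i=1: ✗ (fails at j=1)
  i=2: ✓ (all of [2,3])
  i=3: ✓ (all of [3,4])
  i=4: ✓ (all of [4,5])
  i=5: ✗ (fails at j=6)
  i=6: ✗ (fails at j=6)
  i=7: ✗ (fails at j=7)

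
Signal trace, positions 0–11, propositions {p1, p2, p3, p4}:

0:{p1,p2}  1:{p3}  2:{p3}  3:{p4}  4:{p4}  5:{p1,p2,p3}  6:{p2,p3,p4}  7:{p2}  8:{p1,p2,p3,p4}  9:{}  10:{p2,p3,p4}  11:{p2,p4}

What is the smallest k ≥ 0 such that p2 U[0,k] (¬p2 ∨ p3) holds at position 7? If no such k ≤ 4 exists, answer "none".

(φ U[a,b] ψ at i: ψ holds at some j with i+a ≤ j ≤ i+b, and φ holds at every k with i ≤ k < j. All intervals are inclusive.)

1

Need earliest j ≥ 7 with (¬p2 ∨ p3), and p2 at every k in [7,j-1].
  j=7: rhs fails.
  j=8: rhs holds; lhs holds on [7,7]. k = 1.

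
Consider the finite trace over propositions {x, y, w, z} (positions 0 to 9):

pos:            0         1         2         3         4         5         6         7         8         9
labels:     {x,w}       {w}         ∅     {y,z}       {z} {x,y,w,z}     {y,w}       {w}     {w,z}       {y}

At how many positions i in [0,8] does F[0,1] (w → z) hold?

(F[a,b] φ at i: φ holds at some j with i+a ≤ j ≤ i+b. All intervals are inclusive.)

Evaluate at each i in [0,8]:
  i=0: ✗ (none in [0,1])
  i=1: ✓ (witness j=2)
  i=2: ✓ (witness j=2)
  i=3: ✓ (witness j=3)
  i=4: ✓ (witness j=4)
  i=5: ✓ (witness j=5)
  i=6: ✗ (none in [6,7])
  i=7: ✓ (witness j=8)
  i=8: ✓ (witness j=8)
Positions where it holds: {1, 2, 3, 4, 5, 7, 8} → 7.

7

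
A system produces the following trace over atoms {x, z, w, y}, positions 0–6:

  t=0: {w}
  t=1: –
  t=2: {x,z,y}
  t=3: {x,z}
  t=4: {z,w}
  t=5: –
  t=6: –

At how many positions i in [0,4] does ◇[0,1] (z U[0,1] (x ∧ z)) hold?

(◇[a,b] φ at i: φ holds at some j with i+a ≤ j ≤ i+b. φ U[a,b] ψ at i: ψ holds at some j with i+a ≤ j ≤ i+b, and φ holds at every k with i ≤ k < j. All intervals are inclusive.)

Evaluate at each i in [0,4]:
  i=0: ✗ (none in [0,1])
  i=1: ✓ (witness j=2)
  i=2: ✓ (witness j=2)
  i=3: ✓ (witness j=3)
  i=4: ✗ (none in [4,5])
Positions where it holds: {1, 2, 3} → 3.

3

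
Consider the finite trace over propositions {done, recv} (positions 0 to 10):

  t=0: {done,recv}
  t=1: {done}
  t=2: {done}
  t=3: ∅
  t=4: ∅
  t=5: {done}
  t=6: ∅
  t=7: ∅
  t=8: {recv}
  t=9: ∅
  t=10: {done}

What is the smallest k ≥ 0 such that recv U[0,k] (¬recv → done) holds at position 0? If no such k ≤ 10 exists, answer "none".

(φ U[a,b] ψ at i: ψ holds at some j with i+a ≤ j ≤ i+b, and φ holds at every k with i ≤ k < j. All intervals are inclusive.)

0

Need earliest j ≥ 0 with (¬recv → done), and recv at every k in [0,j-1].
  j=0: rhs holds (empty prefix). k = 0.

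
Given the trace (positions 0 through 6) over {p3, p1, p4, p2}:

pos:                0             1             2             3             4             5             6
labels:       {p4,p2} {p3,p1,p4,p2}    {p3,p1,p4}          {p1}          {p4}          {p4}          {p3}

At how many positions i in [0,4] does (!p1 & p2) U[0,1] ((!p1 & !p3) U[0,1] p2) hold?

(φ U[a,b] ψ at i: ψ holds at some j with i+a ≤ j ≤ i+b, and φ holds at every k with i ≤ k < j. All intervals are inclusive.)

2

Evaluate at each i in [0,4]:
  i=0: ✓ (rhs at j=0)
  i=1: ✓ (rhs at j=1)
  i=2: ✗ (no rhs in [2,3])
  i=3: ✗ (no rhs in [3,4])
  i=4: ✗ (no rhs in [4,5])
Positions where it holds: {0, 1} → 2.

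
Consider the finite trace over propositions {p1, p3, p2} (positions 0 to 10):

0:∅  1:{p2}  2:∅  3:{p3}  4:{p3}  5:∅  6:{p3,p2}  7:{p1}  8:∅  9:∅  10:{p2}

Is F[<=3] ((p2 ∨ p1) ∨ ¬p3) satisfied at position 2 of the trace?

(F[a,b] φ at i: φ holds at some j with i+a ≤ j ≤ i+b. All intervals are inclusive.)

Holds

Check ((p2 ∨ p1) ∨ ¬p3) at each j in [2,5]:
  j=2: true
  j=3: false
  j=4: false
  j=5: true
Found at j=2 → formula holds.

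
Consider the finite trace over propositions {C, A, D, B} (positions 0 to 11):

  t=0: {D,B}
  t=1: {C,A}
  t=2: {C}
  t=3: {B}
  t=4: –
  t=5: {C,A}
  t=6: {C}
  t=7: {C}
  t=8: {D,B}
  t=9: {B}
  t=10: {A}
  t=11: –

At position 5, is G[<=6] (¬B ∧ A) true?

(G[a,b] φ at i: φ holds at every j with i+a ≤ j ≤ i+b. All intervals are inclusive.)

Check (¬B ∧ A) at every j in [5,11]:
  j=5: true
  j=6: false
  j=7: false
  j=8: false
  j=9: false
  j=10: true
  j=11: false
Fails at j=6 → formula fails.

No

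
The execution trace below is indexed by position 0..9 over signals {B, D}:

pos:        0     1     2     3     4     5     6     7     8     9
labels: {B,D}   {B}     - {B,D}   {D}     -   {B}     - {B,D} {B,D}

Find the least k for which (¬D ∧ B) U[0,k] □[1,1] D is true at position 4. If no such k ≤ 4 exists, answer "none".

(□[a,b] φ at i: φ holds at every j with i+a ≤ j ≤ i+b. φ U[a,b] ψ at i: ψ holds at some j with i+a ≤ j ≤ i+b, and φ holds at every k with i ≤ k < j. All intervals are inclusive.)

Need earliest j ≥ 4 with □[1,1] D, and (¬D ∧ B) at every k in [4,j-1].
  j=4: rhs fails.
  j=5: rhs fails.
  j=6: rhs fails.
  j=7: rhs holds but lhs fails at k=4.
  j=8: rhs holds but lhs fails at k=4.
No witness within the range → none.

none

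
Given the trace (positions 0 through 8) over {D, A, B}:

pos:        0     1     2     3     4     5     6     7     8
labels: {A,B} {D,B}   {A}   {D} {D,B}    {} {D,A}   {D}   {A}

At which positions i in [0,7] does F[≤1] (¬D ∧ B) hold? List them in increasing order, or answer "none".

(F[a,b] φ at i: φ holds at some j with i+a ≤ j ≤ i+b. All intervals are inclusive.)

Evaluate at each i in [0,7]:
  i=0: ✓ (witness j=0)
  i=1: ✗ (none in [1,2])
  i=2: ✗ (none in [2,3])
  i=3: ✗ (none in [3,4])
  i=4: ✗ (none in [4,5])
  i=5: ✗ (none in [5,6])
  i=6: ✗ (none in [6,7])
  i=7: ✗ (none in [7,8])

0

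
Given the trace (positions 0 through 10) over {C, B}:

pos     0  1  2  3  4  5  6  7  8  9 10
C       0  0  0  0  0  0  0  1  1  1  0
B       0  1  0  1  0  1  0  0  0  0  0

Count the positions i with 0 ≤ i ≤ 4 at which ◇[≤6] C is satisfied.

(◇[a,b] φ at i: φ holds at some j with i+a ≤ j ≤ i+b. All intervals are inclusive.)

Evaluate at each i in [0,4]:
  i=0: ✗ (none in [0,6])
  i=1: ✓ (witness j=7)
  i=2: ✓ (witness j=7)
  i=3: ✓ (witness j=7)
  i=4: ✓ (witness j=7)
Positions where it holds: {1, 2, 3, 4} → 4.

4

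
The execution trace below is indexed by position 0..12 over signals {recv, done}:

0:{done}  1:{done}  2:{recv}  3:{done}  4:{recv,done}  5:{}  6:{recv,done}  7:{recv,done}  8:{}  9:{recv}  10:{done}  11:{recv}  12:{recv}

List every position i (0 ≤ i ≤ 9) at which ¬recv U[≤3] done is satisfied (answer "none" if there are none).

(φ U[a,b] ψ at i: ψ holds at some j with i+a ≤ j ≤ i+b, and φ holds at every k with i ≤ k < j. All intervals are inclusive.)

0, 1, 3, 4, 5, 6, 7

Evaluate at each i in [0,9]:
  i=0: ✓ (rhs at j=0)
  i=1: ✓ (rhs at j=1)
  i=2: ✗ (lhs fails at k=2 before rhs at j=3)
  i=3: ✓ (rhs at j=3)
  i=4: ✓ (rhs at j=4)
  i=5: ✓ (rhs at j=6; lhs holds on [5,5])
  i=6: ✓ (rhs at j=6)
  i=7: ✓ (rhs at j=7)
  i=8: ✗ (lhs fails at k=9 before rhs at j=10)
  i=9: ✗ (lhs fails at k=9 before rhs at j=10)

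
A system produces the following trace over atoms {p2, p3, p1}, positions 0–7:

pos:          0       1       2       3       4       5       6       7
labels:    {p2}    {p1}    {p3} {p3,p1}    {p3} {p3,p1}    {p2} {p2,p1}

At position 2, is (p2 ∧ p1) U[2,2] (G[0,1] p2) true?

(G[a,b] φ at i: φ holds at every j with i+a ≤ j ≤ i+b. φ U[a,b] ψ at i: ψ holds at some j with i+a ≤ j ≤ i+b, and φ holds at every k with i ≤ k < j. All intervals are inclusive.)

False

Need some j in [4,4] with G[0,1] p2, and (p2 ∧ p1) at every k in [2,j-1].
  j=4: G[0,1] p2 — fails at 4.
No j in the window works → until fails.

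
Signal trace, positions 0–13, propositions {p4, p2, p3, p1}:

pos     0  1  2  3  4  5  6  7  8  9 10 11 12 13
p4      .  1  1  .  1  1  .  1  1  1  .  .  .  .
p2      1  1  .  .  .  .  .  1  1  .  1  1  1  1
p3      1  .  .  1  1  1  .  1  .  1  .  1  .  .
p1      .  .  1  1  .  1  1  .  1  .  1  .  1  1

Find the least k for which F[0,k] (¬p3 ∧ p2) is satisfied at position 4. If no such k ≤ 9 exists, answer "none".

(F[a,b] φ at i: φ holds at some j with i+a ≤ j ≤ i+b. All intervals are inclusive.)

Scan j = 4,5,… for (¬p3 ∧ p2):
  j=4: fails
  j=5: fails
  j=6: fails
  j=7: fails
  j=8: holds
First hit at j=8, so smallest k = 8-4 = 4.

4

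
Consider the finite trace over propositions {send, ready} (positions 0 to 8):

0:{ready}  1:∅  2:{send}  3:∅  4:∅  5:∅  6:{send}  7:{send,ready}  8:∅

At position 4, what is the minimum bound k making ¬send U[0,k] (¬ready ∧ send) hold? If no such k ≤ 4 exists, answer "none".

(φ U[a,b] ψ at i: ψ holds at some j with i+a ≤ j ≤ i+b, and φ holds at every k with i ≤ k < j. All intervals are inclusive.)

Need earliest j ≥ 4 with (¬ready ∧ send), and ¬send at every k in [4,j-1].
  j=4: rhs fails.
  j=5: rhs fails.
  j=6: rhs holds; lhs holds on [4,5]. k = 2.

2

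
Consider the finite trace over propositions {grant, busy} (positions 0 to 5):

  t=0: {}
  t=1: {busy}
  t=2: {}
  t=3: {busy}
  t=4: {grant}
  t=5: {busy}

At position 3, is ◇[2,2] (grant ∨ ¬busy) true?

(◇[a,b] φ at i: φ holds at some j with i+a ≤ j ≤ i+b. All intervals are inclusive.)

Does not hold

Check (grant ∨ ¬busy) at each j in [5,5]:
  j=5: false
No position in the window satisfies it → formula fails.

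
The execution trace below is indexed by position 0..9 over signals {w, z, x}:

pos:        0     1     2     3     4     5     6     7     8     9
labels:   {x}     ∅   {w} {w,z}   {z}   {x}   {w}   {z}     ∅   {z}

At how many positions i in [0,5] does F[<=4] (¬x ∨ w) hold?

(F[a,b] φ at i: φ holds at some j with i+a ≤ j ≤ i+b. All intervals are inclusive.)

Evaluate at each i in [0,5]:
  i=0: ✓ (witness j=1)
  i=1: ✓ (witness j=1)
  i=2: ✓ (witness j=2)
  i=3: ✓ (witness j=3)
  i=4: ✓ (witness j=4)
  i=5: ✓ (witness j=6)
Positions where it holds: {0, 1, 2, 3, 4, 5} → 6.

6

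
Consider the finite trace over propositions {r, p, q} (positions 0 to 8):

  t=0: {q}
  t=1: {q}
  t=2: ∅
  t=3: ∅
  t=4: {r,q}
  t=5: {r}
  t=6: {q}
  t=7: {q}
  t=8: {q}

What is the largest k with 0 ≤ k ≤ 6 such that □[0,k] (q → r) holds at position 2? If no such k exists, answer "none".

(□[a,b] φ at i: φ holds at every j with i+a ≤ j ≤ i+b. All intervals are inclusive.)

(q → r) must hold from j=2 onward; find where it first fails.
  j=2: holds
  j=3: holds
  j=4: holds
  j=5: holds
  j=6: fails
Holds on [2,5], so largest k = 3.

3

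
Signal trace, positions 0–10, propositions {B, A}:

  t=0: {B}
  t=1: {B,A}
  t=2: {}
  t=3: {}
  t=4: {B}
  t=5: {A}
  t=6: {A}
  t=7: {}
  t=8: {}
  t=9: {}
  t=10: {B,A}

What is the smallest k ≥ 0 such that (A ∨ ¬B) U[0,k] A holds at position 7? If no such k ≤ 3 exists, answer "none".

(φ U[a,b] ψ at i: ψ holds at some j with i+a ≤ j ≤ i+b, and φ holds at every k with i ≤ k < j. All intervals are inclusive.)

3

Need earliest j ≥ 7 with A, and (A ∨ ¬B) at every k in [7,j-1].
  j=7: rhs fails.
  j=8: rhs fails.
  j=9: rhs fails.
  j=10: rhs holds; lhs holds on [7,9]. k = 3.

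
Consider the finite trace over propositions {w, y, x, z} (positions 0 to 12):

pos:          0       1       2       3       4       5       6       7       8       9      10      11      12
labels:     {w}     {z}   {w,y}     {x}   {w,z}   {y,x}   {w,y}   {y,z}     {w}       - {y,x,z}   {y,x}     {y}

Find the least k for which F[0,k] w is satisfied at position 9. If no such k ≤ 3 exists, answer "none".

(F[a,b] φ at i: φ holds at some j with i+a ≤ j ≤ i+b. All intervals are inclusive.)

none

Scan j = 9,10,… for w:
  j=9: fails
  j=10: fails
  j=11: fails
  j=12: fails
No j in [9,12] satisfies it → none.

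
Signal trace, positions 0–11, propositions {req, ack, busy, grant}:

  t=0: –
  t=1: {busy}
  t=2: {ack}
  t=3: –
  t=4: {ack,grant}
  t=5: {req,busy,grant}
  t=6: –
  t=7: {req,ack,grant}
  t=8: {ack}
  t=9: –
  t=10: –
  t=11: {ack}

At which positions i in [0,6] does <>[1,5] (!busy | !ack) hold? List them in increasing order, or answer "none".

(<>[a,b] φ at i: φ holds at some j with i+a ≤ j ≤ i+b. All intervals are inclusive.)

0, 1, 2, 3, 4, 5, 6

Evaluate at each i in [0,6]:
  i=0: ✓ (witness j=1)
  i=1: ✓ (witness j=2)
  i=2: ✓ (witness j=3)
  i=3: ✓ (witness j=4)
  i=4: ✓ (witness j=5)
  i=5: ✓ (witness j=6)
  i=6: ✓ (witness j=7)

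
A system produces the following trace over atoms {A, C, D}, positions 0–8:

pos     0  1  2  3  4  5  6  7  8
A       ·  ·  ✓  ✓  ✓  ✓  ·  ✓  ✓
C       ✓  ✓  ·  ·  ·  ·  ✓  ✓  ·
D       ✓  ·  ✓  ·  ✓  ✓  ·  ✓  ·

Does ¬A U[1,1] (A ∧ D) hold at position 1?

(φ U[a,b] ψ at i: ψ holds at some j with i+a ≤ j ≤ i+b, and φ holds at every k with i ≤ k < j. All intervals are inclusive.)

Need some j in [2,2] with (A ∧ D), and ¬A at every k in [1,j-1].
  j=2: (A ∧ D) holds; ¬A holds at every k in [1,1] → satisfied.

True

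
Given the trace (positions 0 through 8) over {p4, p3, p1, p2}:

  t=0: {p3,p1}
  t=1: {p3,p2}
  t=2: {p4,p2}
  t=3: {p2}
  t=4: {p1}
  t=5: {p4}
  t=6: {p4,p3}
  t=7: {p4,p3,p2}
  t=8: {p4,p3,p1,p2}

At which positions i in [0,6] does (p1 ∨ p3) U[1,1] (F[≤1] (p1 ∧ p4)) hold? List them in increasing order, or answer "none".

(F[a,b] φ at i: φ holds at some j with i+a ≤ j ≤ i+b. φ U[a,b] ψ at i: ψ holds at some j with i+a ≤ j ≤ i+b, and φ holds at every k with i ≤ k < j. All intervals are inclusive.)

Evaluate at each i in [0,6]:
  i=0: ✗ (no rhs in [1,1])
  i=1: ✗ (no rhs in [2,2])
  i=2: ✗ (no rhs in [3,3])
  i=3: ✗ (no rhs in [4,4])
  i=4: ✗ (no rhs in [5,5])
  i=5: ✗ (no rhs in [6,6])
  i=6: ✓ (rhs at j=7; lhs holds on [6,6])

6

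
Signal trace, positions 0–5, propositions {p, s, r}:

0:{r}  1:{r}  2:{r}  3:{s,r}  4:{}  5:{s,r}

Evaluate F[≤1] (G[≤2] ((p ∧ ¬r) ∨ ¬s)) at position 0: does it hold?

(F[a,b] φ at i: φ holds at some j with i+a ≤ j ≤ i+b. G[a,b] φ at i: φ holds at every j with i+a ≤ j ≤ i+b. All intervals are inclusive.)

Yes

Check G[≤2] ((p ∧ ¬r) ∨ ¬s) at each j in [0,1]:
  j=0: holds on [0,2]
  j=1: fails at 3
Found at j=0 → formula holds.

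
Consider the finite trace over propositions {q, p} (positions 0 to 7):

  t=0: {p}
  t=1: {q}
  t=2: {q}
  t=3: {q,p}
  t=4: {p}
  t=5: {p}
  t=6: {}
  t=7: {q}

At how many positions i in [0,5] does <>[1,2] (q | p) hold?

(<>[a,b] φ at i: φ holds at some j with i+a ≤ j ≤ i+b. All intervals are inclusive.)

6

Evaluate at each i in [0,5]:
  i=0: ✓ (witness j=1)
  i=1: ✓ (witness j=2)
  i=2: ✓ (witness j=3)
  i=3: ✓ (witness j=4)
  i=4: ✓ (witness j=5)
  i=5: ✓ (witness j=7)
Positions where it holds: {0, 1, 2, 3, 4, 5} → 6.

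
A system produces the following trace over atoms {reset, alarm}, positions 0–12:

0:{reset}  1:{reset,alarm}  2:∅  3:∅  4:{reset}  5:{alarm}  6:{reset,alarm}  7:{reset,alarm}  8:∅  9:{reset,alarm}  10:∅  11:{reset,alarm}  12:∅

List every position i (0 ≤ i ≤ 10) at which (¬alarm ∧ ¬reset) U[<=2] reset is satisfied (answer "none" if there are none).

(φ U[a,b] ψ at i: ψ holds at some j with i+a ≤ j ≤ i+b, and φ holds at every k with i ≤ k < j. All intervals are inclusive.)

0, 1, 2, 3, 4, 6, 7, 8, 9, 10

Evaluate at each i in [0,10]:
  i=0: ✓ (rhs at j=0)
  i=1: ✓ (rhs at j=1)
  i=2: ✓ (rhs at j=4; lhs holds on [2,3])
  i=3: ✓ (rhs at j=4; lhs holds on [3,3])
  i=4: ✓ (rhs at j=4)
  i=5: ✗ (lhs fails at k=5 before rhs at j=6)
  i=6: ✓ (rhs at j=6)
  i=7: ✓ (rhs at j=7)
  i=8: ✓ (rhs at j=9; lhs holds on [8,8])
  i=9: ✓ (rhs at j=9)
  i=10: ✓ (rhs at j=11; lhs holds on [10,10])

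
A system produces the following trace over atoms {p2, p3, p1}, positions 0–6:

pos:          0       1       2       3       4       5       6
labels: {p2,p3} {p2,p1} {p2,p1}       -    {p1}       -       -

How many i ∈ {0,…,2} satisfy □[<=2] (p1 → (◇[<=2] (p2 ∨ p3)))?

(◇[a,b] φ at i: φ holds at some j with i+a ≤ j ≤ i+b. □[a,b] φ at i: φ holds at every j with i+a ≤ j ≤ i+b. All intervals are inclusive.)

2

Evaluate at each i in [0,2]:
  i=0: ✓ (all of [0,2])
  i=1: ✓ (all of [1,3])
  i=2: ✗ (fails at j=4)
Positions where it holds: {0, 1} → 2.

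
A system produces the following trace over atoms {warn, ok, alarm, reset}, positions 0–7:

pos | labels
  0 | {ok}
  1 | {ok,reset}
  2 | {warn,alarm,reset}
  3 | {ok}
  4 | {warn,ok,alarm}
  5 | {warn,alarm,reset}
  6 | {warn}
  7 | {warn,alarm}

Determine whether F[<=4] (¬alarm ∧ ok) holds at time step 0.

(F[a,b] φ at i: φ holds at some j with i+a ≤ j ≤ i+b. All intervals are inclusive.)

Check (¬alarm ∧ ok) at each j in [0,4]:
  j=0: true
  j=1: true
  j=2: false
  j=3: true
  j=4: false
Found at j=0 → formula holds.

Yes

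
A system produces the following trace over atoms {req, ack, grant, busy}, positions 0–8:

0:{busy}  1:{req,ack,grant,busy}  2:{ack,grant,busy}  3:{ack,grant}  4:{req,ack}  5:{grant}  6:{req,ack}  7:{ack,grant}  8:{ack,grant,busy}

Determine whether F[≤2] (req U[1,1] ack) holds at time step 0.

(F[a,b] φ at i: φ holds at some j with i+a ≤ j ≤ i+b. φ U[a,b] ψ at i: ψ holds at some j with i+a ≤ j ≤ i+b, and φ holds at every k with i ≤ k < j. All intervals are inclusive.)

Check (req U[1,1] ack) at each j in [0,2]:
  j=0: fails
  j=1: holds
  j=2: fails
Found at j=1 → formula holds.

True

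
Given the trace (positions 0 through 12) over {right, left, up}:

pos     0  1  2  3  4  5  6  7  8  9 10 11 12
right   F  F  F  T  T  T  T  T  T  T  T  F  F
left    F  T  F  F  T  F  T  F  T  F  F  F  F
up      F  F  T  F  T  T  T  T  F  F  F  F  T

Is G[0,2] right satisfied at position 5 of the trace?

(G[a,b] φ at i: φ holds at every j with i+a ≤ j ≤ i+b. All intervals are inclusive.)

Check right at every j in [5,7]:
  j=5: true
  j=6: true
  j=7: true
All positions satisfy it → formula holds.

Yes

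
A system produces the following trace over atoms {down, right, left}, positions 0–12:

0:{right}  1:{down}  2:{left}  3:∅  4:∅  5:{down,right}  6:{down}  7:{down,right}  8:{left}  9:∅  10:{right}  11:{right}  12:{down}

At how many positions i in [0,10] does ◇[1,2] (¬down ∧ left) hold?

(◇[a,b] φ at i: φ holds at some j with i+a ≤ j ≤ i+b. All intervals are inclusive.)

4

Evaluate at each i in [0,10]:
  i=0: ✓ (witness j=2)
  i=1: ✓ (witness j=2)
  i=2: ✗ (none in [3,4])
  i=3: ✗ (none in [4,5])
  i=4: ✗ (none in [5,6])
  i=5: ✗ (none in [6,7])
  i=6: ✓ (witness j=8)
  i=7: ✓ (witness j=8)
  i=8: ✗ (none in [9,10])
  i=9: ✗ (none in [10,11])
  i=10: ✗ (none in [11,12])
Positions where it holds: {0, 1, 6, 7} → 4.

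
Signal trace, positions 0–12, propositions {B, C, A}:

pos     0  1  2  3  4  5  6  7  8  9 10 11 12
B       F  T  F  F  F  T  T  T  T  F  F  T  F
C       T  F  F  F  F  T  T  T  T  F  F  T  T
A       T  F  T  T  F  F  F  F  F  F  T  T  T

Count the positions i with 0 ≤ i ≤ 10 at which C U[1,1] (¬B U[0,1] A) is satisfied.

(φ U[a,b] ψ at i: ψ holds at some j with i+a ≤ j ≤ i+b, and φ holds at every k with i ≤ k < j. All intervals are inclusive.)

1

Evaluate at each i in [0,10]:
  i=0: ✗ (no rhs in [1,1])
  i=1: ✗ (lhs fails at k=1 before rhs at j=2)
  i=2: ✗ (lhs fails at k=2 before rhs at j=3)
  i=3: ✗ (no rhs in [4,4])
  i=4: ✗ (no rhs in [5,5])
  i=5: ✗ (no rhs in [6,6])
  i=6: ✗ (no rhs in [7,7])
  i=7: ✗ (no rhs in [8,8])
  i=8: ✓ (rhs at j=9; lhs holds on [8,8])
  i=9: ✗ (lhs fails at k=9 before rhs at j=10)
  i=10: ✗ (lhs fails at k=10 before rhs at j=11)
Positions where it holds: {8} → 1.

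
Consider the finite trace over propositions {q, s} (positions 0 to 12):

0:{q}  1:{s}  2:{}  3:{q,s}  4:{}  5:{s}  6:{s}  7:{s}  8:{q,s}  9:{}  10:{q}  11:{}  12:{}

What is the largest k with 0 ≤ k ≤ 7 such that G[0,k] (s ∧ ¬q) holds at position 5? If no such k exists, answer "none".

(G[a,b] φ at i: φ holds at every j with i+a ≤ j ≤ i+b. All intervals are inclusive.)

2

(s ∧ ¬q) must hold from j=5 onward; find where it first fails.
  j=5: holds
  j=6: holds
  j=7: holds
  j=8: fails
Holds on [5,7], so largest k = 2.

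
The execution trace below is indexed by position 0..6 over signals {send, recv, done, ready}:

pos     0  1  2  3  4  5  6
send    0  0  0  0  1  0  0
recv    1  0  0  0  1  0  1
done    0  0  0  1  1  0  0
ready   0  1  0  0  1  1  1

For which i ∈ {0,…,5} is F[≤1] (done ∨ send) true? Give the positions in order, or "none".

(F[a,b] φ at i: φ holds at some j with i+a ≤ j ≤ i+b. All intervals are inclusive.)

Evaluate at each i in [0,5]:
  i=0: ✗ (none in [0,1])
  i=1: ✗ (none in [1,2])
  i=2: ✓ (witness j=3)
  i=3: ✓ (witness j=3)
  i=4: ✓ (witness j=4)
  i=5: ✗ (none in [5,6])

2, 3, 4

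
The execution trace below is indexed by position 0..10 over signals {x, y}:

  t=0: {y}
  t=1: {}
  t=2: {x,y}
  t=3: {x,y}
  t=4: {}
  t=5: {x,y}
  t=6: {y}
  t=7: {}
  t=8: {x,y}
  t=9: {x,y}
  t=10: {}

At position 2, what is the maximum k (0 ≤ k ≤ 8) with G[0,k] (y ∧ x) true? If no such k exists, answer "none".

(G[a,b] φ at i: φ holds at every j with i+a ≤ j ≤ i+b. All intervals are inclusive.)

1

(y ∧ x) must hold from j=2 onward; find where it first fails.
  j=2: holds
  j=3: holds
  j=4: fails
Holds on [2,3], so largest k = 1.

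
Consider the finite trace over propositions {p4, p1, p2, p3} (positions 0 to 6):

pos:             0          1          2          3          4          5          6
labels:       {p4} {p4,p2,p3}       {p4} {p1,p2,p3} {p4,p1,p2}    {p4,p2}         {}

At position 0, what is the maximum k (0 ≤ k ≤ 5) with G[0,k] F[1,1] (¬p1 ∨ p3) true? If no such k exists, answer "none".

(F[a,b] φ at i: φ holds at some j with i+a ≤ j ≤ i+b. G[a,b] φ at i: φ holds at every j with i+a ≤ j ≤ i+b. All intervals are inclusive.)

F[1,1] (¬p1 ∨ p3) must hold from j=0 onward; find where it first fails.
  j=0: holds
  j=1: holds
  j=2: holds
  j=3: fails
Holds on [0,2], so largest k = 2.

2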